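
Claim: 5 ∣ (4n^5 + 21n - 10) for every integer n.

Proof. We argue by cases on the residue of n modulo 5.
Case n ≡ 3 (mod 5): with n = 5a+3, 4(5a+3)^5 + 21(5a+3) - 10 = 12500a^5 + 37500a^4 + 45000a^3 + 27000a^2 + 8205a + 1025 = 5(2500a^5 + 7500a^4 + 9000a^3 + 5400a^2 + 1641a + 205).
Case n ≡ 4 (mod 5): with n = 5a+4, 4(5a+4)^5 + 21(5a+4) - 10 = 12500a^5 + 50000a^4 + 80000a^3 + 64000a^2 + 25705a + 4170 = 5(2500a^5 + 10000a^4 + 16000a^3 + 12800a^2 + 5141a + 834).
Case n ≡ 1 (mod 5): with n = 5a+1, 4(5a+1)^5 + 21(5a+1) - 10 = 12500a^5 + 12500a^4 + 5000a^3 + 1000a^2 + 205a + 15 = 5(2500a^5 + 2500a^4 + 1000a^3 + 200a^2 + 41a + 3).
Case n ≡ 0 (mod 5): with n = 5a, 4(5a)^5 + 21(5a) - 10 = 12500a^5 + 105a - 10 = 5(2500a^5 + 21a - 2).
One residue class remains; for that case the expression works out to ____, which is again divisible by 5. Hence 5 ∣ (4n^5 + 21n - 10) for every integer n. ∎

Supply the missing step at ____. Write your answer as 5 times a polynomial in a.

5(2500a^5 + 5000a^4 + 4000a^3 + 1600a^2 + 341a + 32)

The residues treated are {3, 4, 1, 0}, so the missing case is n ≡ 2 (mod 5); write n = 5a+2.
Then 4(5a+2)^5 + 21(5a+2) - 10 = 12500a^5 + 25000a^4 + 20000a^3 + 8000a^2 + 1705a + 160 = 5(2500a^5 + 5000a^4 + 4000a^3 + 1600a^2 + 341a + 32).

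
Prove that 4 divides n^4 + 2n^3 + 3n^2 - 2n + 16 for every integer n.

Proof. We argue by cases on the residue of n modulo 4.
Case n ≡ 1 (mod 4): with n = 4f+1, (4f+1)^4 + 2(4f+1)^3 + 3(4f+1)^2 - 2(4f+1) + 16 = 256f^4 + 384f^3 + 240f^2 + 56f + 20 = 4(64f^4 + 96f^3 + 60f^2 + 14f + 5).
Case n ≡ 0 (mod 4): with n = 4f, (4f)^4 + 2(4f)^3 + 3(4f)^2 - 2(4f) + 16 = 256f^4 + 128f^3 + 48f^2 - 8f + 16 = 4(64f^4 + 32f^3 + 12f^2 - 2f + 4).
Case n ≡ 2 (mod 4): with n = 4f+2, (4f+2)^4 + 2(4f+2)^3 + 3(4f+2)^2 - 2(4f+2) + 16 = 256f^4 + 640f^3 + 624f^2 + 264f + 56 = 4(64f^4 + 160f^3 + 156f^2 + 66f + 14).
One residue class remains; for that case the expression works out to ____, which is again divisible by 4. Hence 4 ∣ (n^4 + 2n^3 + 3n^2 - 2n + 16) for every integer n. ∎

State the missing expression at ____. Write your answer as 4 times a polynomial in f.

4(64f^4 + 224f^3 + 300f^2 + 178f + 43)

Only n ≡ 3 (mod 4) is unaccounted for. Put n = 4f+3:
(4f+3)^4 + 2(4f+3)^3 + 3(4f+3)^2 - 2(4f+3) + 16 expands to 256f^4 + 896f^3 + 1200f^2 + 712f + 172,
and factoring out 4 leaves 4(64f^4 + 224f^3 + 300f^2 + 178f + 43).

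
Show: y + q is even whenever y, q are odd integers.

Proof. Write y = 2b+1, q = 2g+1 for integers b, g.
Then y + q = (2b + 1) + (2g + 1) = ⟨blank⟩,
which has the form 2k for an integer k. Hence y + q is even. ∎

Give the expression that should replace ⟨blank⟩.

(2b + 1) + (2g + 1) = 2b + 2g + 2
= 2(b + g + 1).
Since b + g + 1 is an integer, the sum is of the form 2k for an integer k.

2(b + g + 1)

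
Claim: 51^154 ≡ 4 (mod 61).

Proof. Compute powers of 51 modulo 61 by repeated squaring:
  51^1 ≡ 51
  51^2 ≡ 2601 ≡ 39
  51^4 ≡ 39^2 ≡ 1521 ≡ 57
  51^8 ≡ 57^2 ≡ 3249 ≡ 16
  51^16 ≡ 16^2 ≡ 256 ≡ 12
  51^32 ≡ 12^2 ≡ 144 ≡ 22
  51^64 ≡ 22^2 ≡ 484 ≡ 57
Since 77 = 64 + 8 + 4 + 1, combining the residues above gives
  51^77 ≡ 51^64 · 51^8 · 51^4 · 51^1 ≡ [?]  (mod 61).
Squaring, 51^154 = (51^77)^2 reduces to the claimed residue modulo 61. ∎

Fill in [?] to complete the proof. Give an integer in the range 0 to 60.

2

Multiply the listed residues: 57 · 16 · 57 · 51 = 912 → 51984 → 2651184.
Reducing modulo 61: 2651184 = 43462·61 + 2, so 51^77 ≡ 2.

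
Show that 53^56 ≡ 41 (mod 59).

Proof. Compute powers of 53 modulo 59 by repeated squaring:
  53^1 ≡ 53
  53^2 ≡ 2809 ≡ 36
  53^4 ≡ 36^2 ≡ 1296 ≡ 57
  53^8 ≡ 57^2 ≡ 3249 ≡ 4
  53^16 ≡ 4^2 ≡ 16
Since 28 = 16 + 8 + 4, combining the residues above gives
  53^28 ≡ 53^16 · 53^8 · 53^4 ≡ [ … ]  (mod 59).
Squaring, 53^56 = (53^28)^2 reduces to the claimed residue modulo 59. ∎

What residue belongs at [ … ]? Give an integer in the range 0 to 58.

Multiply the listed residues: 16 · 4 · 57 = 64 → 3648.
Reducing modulo 59: 3648 = 61·59 + 49, so 53^28 ≡ 49.

49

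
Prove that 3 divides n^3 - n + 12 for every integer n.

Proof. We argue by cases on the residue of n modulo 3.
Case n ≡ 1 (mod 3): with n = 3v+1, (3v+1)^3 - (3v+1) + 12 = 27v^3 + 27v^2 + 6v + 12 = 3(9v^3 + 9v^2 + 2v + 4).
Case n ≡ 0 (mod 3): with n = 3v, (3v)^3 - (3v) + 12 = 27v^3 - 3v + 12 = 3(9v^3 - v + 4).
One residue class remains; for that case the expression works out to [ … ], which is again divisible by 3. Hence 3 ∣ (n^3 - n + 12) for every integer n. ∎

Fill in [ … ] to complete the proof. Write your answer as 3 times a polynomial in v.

3(9v^3 + 18v^2 + 11v + 6)

The residues treated are {1, 0}, so the missing case is n ≡ 2 (mod 3); write n = 3v+2.
Then (3v+2)^3 - (3v+2) + 12 = 27v^3 + 54v^2 + 33v + 18 = 3(9v^3 + 18v^2 + 11v + 6).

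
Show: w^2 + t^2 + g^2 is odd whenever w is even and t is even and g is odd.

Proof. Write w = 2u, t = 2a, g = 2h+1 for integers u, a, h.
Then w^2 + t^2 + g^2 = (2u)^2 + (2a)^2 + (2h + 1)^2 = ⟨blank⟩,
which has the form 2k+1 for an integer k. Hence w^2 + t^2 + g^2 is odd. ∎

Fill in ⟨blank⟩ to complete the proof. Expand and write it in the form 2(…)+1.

(2u)^2 + (2a)^2 + (2h + 1)^2 = 4a^2 + 4h^2 + 4h + 4u^2 + 1
= 2(2a^2 + 2h^2 + 2h + 2u^2) + 1.
Since 2a^2 + 2h^2 + 2h + 2u^2 is an integer, the sum of squares is of the form 2k+1 for an integer k.

2(2a^2 + 2h^2 + 2h + 2u^2) + 1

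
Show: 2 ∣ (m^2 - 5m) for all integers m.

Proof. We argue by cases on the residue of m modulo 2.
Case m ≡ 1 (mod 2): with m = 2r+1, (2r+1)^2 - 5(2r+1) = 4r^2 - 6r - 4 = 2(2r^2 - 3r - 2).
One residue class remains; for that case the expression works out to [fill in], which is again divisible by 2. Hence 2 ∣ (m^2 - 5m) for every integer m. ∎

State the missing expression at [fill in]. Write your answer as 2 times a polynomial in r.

2(2r^2 - 5r)

Only m ≡ 0 (mod 2) is unaccounted for. Put m = 2r:
(2r)^2 - 5(2r) expands to 4r^2 - 10r,
and factoring out 2 leaves 2(2r^2 - 5r).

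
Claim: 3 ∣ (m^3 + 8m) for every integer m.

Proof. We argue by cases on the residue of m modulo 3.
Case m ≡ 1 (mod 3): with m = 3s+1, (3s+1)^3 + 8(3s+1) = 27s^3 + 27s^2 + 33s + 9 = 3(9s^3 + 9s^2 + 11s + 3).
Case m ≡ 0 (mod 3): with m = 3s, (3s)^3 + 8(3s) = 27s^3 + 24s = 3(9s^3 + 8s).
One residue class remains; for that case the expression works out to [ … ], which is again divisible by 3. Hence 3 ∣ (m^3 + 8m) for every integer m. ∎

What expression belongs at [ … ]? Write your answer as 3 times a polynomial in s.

The residues treated are {1, 0}, so the missing case is m ≡ 2 (mod 3); write m = 3s+2.
Then (3s+2)^3 + 8(3s+2) = 27s^3 + 54s^2 + 60s + 24 = 3(9s^3 + 18s^2 + 20s + 8).

3(9s^3 + 18s^2 + 20s + 8)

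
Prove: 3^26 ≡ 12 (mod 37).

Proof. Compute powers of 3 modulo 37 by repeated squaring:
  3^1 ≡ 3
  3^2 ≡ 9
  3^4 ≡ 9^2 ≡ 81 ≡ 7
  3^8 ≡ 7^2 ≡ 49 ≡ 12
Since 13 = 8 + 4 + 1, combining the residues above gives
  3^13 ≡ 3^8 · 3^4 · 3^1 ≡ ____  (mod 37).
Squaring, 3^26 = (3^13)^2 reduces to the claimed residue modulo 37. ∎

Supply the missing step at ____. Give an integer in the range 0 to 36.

3^8 · 3^4 · 3^1 ≡ 12 · 7 · 3 = 252.
252 mod 37 = 30, so 3^13 ≡ 30 (mod 37).

30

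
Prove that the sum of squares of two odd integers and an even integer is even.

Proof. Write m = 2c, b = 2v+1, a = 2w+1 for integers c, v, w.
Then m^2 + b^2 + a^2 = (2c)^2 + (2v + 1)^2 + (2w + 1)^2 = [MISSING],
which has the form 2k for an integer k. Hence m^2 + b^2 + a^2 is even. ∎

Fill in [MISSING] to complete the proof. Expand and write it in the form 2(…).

2(2c^2 + 2v^2 + 2v + 2w^2 + 2w + 1)

Expanding: (2c)^2 + (2v + 1)^2 + (2w + 1)^2 = 4c^2 + 4v^2 + 4v + 4w^2 + 4w + 2.
Every term is even; pulling out the factor of 2 gives 2(2c^2 + 2v^2 + 2v + 2w^2 + 2w + 1).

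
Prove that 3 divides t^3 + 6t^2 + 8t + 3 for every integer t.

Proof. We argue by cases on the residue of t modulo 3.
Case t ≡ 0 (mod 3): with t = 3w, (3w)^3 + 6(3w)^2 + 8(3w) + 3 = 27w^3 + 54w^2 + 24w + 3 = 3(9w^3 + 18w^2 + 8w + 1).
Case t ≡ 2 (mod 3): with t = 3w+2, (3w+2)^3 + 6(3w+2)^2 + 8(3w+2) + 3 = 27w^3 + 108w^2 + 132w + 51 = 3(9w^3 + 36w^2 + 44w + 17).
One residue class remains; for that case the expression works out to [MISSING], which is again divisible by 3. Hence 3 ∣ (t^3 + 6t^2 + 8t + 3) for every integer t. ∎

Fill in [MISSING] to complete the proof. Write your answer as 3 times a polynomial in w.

3(9w^3 + 27w^2 + 23w + 6)

Only t ≡ 1 (mod 3) is unaccounted for. Put t = 3w+1:
(3w+1)^3 + 6(3w+1)^2 + 8(3w+1) + 3 expands to 27w^3 + 81w^2 + 69w + 18,
and factoring out 3 leaves 3(9w^3 + 27w^2 + 23w + 6).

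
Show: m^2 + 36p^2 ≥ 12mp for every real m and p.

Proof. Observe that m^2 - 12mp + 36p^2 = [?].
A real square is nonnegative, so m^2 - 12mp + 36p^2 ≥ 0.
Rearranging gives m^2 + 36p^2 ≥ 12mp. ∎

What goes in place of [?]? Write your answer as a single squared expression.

m^2 - 12mp + 36p^2 is a perfect-square trinomial: the outer terms are (m)^2 and (6p)^2, and the cross term is -2·m·6p.
So m^2 - 12mp + 36p^2 = (m - 6p)^2 ≥ 0.

(m - 6p)^2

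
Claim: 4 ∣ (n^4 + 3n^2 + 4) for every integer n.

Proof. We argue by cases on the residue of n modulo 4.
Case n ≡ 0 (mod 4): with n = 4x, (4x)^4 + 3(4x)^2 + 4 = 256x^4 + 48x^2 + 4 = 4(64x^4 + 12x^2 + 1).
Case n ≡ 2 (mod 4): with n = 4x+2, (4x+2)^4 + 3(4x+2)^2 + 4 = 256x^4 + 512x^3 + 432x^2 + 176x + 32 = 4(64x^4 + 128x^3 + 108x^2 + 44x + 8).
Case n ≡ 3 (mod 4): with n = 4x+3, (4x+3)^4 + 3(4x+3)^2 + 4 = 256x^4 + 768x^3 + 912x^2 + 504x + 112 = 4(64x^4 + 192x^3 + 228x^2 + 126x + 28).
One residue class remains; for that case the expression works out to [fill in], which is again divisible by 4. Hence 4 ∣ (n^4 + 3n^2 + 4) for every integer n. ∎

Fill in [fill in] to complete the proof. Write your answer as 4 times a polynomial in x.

The residues treated are {0, 2, 3}, so the missing case is n ≡ 1 (mod 4); write n = 4x+1.
Then (4x+1)^4 + 3(4x+1)^2 + 4 = 256x^4 + 256x^3 + 144x^2 + 40x + 8 = 4(64x^4 + 64x^3 + 36x^2 + 10x + 2).

4(64x^4 + 64x^3 + 36x^2 + 10x + 2)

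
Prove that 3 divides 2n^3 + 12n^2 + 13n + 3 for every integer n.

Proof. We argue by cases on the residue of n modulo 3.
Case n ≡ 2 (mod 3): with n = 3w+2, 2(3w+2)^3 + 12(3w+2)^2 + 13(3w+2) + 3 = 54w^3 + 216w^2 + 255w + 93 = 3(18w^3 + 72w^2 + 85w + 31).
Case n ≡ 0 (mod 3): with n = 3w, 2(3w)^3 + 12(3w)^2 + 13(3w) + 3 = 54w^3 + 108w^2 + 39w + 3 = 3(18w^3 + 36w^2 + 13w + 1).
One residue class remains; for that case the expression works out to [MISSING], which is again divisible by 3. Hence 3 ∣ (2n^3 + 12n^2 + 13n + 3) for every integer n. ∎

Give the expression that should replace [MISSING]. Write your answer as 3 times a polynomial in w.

Only n ≡ 1 (mod 3) is unaccounted for. Put n = 3w+1:
2(3w+1)^3 + 12(3w+1)^2 + 13(3w+1) + 3 expands to 54w^3 + 162w^2 + 129w + 30,
and factoring out 3 leaves 3(18w^3 + 54w^2 + 43w + 10).

3(18w^3 + 54w^2 + 43w + 10)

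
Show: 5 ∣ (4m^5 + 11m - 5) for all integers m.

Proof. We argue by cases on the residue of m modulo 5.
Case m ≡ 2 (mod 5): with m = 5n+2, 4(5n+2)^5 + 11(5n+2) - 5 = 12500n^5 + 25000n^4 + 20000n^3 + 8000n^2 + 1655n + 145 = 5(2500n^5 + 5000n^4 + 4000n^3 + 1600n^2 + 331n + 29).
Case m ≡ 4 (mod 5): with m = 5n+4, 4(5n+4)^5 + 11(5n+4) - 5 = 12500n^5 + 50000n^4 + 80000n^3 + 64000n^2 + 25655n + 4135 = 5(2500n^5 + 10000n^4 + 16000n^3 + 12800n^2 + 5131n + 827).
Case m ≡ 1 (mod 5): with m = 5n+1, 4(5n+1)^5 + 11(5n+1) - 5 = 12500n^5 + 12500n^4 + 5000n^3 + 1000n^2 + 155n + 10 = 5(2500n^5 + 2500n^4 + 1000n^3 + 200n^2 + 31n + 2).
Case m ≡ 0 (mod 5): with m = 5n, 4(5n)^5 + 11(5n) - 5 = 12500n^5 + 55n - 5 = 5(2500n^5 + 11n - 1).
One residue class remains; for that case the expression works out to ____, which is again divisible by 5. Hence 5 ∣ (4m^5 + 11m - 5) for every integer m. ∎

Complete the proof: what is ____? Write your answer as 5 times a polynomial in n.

5(2500n^5 + 7500n^4 + 9000n^3 + 5400n^2 + 1631n + 200)

Only m ≡ 3 (mod 5) is unaccounted for. Put m = 5n+3:
4(5n+3)^5 + 11(5n+3) - 5 expands to 12500n^5 + 37500n^4 + 45000n^3 + 27000n^2 + 8155n + 1000,
and factoring out 5 leaves 5(2500n^5 + 7500n^4 + 9000n^3 + 5400n^2 + 1631n + 200).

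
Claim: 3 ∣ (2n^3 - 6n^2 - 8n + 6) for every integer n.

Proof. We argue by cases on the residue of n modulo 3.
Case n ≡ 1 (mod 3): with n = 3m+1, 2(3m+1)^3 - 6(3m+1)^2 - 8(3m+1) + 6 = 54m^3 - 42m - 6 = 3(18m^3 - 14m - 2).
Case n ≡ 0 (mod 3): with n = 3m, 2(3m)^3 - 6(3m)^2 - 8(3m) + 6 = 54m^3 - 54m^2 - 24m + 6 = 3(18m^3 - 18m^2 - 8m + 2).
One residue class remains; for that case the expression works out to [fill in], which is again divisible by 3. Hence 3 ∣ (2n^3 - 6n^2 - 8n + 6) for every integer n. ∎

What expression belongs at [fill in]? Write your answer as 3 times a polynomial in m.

3(18m^3 + 18m^2 - 8m - 6)

Only n ≡ 2 (mod 3) is unaccounted for. Put n = 3m+2:
2(3m+2)^3 - 6(3m+2)^2 - 8(3m+2) + 6 expands to 54m^3 + 54m^2 - 24m - 18,
and factoring out 3 leaves 3(18m^3 + 18m^2 - 8m - 6).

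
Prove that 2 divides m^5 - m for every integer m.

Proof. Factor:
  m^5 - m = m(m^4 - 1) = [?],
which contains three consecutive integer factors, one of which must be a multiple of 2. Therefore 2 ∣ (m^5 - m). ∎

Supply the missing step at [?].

(m - 1)m(m + 1)(m^2 + 1)

m^4 - 1 = (m^2 - 1)(m^2 + 1), and m^2 - 1 = (m-1)(m+1).
So m(m^4 - 1) = (m - 1)m(m + 1)(m^2 + 1).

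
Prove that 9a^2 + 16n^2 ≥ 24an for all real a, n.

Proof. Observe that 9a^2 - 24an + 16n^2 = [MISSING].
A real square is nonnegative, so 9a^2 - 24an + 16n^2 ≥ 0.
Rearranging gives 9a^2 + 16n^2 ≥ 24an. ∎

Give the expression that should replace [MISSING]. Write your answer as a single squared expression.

(3a - 4n)^2

The leading and trailing coefficients are 3^2 and 4^2, and 24 = 2·3·4, so the trinomial is (3a - 4n)^2.
Hence 9a^2 - 24an + 16n^2 ≥ 0.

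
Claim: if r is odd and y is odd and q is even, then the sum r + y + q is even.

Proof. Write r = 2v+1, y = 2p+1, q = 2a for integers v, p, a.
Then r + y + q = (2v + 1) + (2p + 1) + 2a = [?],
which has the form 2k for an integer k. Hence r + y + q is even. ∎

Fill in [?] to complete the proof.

Expanding: (2v + 1) + (2p + 1) + 2a = 2a + 2p + 2v + 2.
Every term is even; pulling out the factor of 2 gives 2(a + p + v + 1).

2(a + p + v + 1)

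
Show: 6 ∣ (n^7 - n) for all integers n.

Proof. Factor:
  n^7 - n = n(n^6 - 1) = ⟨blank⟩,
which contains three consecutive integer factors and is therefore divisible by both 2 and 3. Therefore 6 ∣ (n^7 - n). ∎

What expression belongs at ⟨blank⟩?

(n - 1)n(n + 1)(n^4 + n^2 + 1)

n^6 - 1 = (n^2 - 1)(n^4 + n^2 + 1), and n^2 - 1 = (n-1)(n+1).
So n(n^6 - 1) = (n - 1)n(n + 1)(n^4 + n^2 + 1).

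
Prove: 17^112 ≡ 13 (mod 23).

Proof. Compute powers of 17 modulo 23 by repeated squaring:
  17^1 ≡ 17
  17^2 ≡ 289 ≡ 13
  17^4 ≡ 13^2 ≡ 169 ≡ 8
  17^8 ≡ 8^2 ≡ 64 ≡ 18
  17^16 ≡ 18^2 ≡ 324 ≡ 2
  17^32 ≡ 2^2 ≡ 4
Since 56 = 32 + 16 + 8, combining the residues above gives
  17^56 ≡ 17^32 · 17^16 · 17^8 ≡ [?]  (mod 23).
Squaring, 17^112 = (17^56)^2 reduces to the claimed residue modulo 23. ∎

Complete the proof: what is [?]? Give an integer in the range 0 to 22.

6

17^32 · 17^16 · 17^8 ≡ 4 · 2 · 18 = 144.
144 mod 23 = 6, so 17^56 ≡ 6 (mod 23).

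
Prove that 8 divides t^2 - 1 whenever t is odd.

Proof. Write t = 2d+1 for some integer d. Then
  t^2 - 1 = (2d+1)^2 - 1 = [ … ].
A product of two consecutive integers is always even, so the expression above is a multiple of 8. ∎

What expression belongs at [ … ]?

4d(d + 1)

(2d+1)^2 - 1 = 4d^2 + 4d + 1 - 1 = 4d^2 + 4d = 4d(d+1).
Since d and d+1 are consecutive, d(d+1) is even, and 4·(even) is a multiple of 8.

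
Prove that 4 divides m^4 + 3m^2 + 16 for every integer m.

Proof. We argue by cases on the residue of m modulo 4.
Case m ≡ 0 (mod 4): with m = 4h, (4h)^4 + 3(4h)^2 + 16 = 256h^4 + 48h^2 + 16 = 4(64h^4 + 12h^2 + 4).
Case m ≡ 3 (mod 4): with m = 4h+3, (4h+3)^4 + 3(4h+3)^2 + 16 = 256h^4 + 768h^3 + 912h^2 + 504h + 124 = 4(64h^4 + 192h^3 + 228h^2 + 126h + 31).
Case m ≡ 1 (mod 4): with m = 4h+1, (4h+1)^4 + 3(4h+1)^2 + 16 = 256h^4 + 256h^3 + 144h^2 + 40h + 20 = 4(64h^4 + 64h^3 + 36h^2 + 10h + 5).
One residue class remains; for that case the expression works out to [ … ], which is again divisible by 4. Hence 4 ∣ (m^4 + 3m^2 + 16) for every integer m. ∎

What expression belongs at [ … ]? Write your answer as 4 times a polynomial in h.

4(64h^4 + 128h^3 + 108h^2 + 44h + 11)

Only m ≡ 2 (mod 4) is unaccounted for. Put m = 4h+2:
(4h+2)^4 + 3(4h+2)^2 + 16 expands to 256h^4 + 512h^3 + 432h^2 + 176h + 44,
and factoring out 4 leaves 4(64h^4 + 128h^3 + 108h^2 + 44h + 11).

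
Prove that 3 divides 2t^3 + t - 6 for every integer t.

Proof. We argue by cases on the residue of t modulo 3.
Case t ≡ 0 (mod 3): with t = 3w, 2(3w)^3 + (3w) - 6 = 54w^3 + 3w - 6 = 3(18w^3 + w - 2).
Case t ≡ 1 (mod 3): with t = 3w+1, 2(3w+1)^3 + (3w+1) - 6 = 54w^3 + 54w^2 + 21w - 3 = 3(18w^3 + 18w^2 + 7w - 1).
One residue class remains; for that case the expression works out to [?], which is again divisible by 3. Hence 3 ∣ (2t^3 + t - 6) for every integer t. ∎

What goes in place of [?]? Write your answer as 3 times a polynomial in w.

3(18w^3 + 36w^2 + 25w + 4)

Only t ≡ 2 (mod 3) is unaccounted for. Put t = 3w+2:
2(3w+2)^3 + (3w+2) - 6 expands to 54w^3 + 108w^2 + 75w + 12,
and factoring out 3 leaves 3(18w^3 + 36w^2 + 25w + 4).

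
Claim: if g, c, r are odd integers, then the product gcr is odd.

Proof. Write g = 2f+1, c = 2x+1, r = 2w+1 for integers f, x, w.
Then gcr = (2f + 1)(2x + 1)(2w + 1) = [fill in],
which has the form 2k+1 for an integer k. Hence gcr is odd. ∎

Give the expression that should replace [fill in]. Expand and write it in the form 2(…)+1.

Expanding: (2f + 1)(2x + 1)(2w + 1) = 8fwx + 4fw + 4fx + 2f + 4wx + 2w + 2x + 1.
Every term except the constant is even, so this is 2(4fwx + 2fw + 2fx + f + 2wx + w + x) + 1,
and 4fwx + 2fw + 2fx + f + 2wx + w + x ∈ ℤ gives the required form.

2(4fwx + 2fw + 2fx + f + 2wx + w + x) + 1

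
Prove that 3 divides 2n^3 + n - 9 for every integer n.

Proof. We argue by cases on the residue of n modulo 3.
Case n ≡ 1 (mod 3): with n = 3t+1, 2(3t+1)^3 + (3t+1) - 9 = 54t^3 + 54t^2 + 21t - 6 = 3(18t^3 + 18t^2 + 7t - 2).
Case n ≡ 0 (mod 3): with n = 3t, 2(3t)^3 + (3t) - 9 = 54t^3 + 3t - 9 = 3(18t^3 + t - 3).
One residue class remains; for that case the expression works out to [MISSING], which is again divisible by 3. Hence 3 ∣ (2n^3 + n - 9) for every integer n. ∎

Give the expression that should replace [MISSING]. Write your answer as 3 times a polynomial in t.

3(18t^3 + 36t^2 + 25t + 3)

The residues treated are {1, 0}, so the missing case is n ≡ 2 (mod 3); write n = 3t+2.
Then 2(3t+2)^3 + (3t+2) - 9 = 54t^3 + 108t^2 + 75t + 9 = 3(18t^3 + 36t^2 + 25t + 3).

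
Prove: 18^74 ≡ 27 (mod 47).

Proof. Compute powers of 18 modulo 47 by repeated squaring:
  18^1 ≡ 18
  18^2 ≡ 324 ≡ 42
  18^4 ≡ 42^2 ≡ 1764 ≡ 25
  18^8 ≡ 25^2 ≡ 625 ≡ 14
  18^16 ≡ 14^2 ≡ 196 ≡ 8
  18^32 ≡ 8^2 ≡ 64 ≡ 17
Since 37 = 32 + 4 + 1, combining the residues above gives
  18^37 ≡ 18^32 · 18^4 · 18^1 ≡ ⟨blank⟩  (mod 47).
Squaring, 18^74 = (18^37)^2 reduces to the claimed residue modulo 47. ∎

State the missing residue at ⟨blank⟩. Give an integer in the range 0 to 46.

18^32 · 18^4 · 18^1 ≡ 17 · 25 · 18 = 7650.
7650 mod 47 = 36, so 18^37 ≡ 36 (mod 47).

36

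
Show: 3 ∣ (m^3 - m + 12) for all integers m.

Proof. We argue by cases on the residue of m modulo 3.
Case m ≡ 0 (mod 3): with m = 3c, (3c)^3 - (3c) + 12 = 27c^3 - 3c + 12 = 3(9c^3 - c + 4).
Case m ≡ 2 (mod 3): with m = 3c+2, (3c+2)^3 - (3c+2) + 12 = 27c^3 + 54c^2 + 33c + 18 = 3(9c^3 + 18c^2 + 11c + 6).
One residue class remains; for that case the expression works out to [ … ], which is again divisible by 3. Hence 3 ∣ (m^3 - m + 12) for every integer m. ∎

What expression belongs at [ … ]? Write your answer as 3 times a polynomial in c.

3(9c^3 + 9c^2 + 2c + 4)

The residues treated are {0, 2}, so the missing case is m ≡ 1 (mod 3); write m = 3c+1.
Then (3c+1)^3 - (3c+1) + 12 = 27c^3 + 27c^2 + 6c + 12 = 3(9c^3 + 9c^2 + 2c + 4).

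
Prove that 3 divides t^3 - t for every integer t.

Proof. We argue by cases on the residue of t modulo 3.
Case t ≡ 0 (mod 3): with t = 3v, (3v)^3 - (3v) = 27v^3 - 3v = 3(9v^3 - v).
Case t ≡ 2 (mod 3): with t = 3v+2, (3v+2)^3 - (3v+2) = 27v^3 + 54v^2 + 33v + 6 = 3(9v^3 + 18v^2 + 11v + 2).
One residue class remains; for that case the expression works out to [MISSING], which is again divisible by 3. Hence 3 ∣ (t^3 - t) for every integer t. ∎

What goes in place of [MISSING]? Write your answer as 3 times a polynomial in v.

3(9v^3 + 9v^2 + 2v)

Only t ≡ 1 (mod 3) is unaccounted for. Put t = 3v+1:
(3v+1)^3 - (3v+1) expands to 27v^3 + 27v^2 + 6v,
and factoring out 3 leaves 3(9v^3 + 9v^2 + 2v).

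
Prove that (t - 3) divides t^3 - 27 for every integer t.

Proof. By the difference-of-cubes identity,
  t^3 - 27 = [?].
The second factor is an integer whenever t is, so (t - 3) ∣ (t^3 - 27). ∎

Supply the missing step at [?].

Polynomial division of t^3 - 27 by t - 3 leaves remainder 0 and quotient t^2 + 3t + 9.
Hence t^3 - 27 = (t - 3)(t^2 + 3t + 9).

(t - 3)(t^2 + 3t + 9)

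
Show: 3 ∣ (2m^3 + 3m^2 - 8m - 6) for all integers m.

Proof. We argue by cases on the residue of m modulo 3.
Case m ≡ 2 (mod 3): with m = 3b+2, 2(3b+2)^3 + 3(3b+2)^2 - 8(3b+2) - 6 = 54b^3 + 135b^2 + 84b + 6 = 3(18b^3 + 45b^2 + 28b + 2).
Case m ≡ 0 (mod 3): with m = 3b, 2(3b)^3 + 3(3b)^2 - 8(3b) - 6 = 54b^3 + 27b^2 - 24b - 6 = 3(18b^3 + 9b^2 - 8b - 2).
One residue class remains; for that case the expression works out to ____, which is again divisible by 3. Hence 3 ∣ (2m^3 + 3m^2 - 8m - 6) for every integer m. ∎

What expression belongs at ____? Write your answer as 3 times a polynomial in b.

3(18b^3 + 27b^2 + 4b - 3)

The residues treated are {2, 0}, so the missing case is m ≡ 1 (mod 3); write m = 3b+1.
Then 2(3b+1)^3 + 3(3b+1)^2 - 8(3b+1) - 6 = 54b^3 + 81b^2 + 12b - 9 = 3(18b^3 + 27b^2 + 4b - 3).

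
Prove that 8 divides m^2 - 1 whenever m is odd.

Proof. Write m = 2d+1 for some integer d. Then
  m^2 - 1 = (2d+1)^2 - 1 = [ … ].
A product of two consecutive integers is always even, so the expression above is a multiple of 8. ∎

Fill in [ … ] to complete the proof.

(2d+1)^2 - 1 = 4d^2 + 4d + 1 - 1 = 4d^2 + 4d = 4d(d+1).
Since d and d+1 are consecutive, d(d+1) is even, and 4·(even) is a multiple of 8.

4d(d + 1)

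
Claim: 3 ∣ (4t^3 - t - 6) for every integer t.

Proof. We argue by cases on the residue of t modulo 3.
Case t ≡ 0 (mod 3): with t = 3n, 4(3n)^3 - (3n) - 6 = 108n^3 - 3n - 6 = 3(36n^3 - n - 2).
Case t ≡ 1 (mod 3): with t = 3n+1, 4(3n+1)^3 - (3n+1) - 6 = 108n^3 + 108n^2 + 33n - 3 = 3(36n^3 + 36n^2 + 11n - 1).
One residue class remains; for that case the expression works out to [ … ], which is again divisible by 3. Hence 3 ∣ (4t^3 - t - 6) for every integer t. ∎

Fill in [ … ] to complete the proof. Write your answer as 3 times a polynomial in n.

3(36n^3 + 72n^2 + 47n + 8)

Only t ≡ 2 (mod 3) is unaccounted for. Put t = 3n+2:
4(3n+2)^3 - (3n+2) - 6 expands to 108n^3 + 216n^2 + 141n + 24,
and factoring out 3 leaves 3(36n^3 + 72n^2 + 47n + 8).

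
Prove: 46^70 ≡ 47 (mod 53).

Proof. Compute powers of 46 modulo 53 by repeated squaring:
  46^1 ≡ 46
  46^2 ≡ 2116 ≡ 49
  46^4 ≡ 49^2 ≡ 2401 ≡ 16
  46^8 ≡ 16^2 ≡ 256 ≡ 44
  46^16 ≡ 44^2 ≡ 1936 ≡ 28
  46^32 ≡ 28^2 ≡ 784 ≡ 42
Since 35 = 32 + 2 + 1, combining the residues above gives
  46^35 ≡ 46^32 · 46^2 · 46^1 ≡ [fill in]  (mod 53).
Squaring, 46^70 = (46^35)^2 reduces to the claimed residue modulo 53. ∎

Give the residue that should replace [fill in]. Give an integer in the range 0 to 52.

46^32 · 46^2 · 46^1 ≡ 42 · 49 · 46 = 94668.
94668 mod 53 = 10, so 46^35 ≡ 10 (mod 53).

10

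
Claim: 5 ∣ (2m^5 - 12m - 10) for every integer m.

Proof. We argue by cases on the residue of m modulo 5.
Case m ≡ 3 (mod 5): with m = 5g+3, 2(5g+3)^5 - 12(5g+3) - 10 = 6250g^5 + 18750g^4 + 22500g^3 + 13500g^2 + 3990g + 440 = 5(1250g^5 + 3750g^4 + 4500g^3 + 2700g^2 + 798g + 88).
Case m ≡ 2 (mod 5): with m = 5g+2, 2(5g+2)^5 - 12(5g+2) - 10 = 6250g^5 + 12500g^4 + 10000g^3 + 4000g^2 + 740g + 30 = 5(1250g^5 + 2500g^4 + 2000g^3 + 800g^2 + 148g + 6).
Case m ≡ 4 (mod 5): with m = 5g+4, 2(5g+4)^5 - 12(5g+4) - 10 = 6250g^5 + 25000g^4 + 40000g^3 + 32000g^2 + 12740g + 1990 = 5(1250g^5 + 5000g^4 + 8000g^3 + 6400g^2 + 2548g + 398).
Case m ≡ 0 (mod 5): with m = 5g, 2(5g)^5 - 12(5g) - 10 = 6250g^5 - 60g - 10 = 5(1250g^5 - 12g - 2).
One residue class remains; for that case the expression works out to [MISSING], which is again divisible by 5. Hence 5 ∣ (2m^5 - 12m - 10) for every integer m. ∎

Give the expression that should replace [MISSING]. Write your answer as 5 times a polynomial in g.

5(1250g^5 + 1250g^4 + 500g^3 + 100g^2 - 2g - 4)

Only m ≡ 1 (mod 5) is unaccounted for. Put m = 5g+1:
2(5g+1)^5 - 12(5g+1) - 10 expands to 6250g^5 + 6250g^4 + 2500g^3 + 500g^2 - 10g - 20,
and factoring out 5 leaves 5(1250g^5 + 1250g^4 + 500g^3 + 100g^2 - 2g - 4).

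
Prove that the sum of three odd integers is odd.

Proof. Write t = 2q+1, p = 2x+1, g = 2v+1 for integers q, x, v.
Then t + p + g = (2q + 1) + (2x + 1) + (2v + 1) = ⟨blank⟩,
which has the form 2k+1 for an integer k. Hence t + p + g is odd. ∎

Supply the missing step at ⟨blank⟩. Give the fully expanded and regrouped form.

Expanding: (2q + 1) + (2x + 1) + (2v + 1) = 2q + 2v + 2x + 3.
Every term except the constant is even, so this is 2(q + v + x + 1) + 1,
and q + v + x + 1 ∈ ℤ gives the required form.

2(q + v + x + 1) + 1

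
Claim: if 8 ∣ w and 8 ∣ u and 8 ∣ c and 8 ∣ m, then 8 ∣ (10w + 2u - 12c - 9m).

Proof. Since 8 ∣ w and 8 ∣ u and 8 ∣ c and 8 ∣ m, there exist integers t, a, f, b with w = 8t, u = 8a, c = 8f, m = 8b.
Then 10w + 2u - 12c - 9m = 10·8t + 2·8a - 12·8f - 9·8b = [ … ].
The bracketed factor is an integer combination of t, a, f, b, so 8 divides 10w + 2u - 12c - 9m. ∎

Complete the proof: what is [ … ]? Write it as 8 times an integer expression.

Each term has a factor of 8: 10·8t + 2·8a - 12·8f - 9·8b = 8·(2a - 9b - 12f + 10t).
Since 2a - 9b - 12f + 10t is an integer, 8 ∣ (10w + 2u - 12c - 9m).

8(2a - 9b - 12f + 10t)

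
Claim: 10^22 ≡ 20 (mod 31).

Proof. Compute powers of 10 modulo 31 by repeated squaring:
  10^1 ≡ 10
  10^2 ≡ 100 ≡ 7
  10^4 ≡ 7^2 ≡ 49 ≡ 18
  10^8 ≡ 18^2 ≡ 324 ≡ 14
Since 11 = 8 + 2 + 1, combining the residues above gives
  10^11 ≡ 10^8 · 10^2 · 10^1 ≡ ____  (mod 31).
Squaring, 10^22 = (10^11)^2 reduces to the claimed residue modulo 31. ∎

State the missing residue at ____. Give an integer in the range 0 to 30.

19

10^8 · 10^2 · 10^1 ≡ 14 · 7 · 10 = 980.
980 mod 31 = 19, so 10^11 ≡ 19 (mod 31).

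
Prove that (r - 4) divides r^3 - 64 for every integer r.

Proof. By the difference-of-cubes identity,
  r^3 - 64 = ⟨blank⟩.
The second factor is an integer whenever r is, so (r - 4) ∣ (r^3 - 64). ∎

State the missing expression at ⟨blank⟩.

a^3 - b^3 = (a - b)(a^2 + ab + b^2). With a = r, b = 4:
r^3 - 64 = (r - 4)(r^2 + 4r + 16).

(r - 4)(r^2 + 4r + 16)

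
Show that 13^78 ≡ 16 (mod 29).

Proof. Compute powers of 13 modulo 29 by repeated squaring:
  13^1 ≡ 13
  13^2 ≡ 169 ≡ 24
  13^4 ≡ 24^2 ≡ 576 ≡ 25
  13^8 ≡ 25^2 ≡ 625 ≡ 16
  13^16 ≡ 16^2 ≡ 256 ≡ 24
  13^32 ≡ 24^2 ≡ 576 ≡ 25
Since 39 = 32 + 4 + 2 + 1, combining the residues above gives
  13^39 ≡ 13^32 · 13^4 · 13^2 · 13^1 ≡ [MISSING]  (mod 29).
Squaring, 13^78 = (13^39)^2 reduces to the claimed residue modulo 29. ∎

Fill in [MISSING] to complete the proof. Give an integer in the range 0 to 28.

Multiply the listed residues: 25 · 25 · 24 · 13 = 625 → 15000 → 195000.
Reducing modulo 29: 195000 = 6724·29 + 4, so 13^39 ≡ 4.

4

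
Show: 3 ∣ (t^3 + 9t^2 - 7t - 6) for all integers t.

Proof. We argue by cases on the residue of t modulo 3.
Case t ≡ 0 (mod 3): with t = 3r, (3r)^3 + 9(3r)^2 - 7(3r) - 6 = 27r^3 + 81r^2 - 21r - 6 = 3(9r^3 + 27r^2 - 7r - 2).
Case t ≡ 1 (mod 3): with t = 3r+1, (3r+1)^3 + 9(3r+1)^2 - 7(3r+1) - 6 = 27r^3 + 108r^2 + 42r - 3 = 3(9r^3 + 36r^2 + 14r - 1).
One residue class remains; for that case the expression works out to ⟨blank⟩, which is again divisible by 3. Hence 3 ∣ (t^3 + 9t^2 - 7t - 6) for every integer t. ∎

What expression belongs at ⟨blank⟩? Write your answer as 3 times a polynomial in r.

3(9r^3 + 45r^2 + 41r + 8)

Only t ≡ 2 (mod 3) is unaccounted for. Put t = 3r+2:
(3r+2)^3 + 9(3r+2)^2 - 7(3r+2) - 6 expands to 27r^3 + 135r^2 + 123r + 24,
and factoring out 3 leaves 3(9r^3 + 45r^2 + 41r + 8).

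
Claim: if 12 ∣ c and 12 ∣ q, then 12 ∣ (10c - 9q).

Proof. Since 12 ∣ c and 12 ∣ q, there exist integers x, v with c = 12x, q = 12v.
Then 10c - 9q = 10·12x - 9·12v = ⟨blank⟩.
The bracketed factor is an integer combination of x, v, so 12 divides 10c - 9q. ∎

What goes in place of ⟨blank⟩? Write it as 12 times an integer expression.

12(-9v + 10x)

Pull the common 12 out of every term: 10·12x - 9·12v = 12(-9v + 10x).
-9v + 10x is an integer, which exhibits the divisibility.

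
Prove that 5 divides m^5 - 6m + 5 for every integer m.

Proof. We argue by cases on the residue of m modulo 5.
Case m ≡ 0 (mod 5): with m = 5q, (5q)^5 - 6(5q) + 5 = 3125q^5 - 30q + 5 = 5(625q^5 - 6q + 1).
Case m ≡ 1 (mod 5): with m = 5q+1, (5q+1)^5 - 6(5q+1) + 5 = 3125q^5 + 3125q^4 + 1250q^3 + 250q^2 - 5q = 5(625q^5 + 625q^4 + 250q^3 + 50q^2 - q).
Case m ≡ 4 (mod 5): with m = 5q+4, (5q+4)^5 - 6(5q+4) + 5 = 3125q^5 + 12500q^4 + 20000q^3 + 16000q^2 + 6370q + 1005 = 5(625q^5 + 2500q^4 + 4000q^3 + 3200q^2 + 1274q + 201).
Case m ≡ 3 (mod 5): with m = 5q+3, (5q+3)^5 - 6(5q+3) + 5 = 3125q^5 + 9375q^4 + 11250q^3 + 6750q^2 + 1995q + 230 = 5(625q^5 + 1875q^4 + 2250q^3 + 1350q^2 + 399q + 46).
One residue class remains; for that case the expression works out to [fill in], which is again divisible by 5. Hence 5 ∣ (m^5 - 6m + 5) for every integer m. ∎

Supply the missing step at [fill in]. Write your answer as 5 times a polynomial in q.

5(625q^5 + 1250q^4 + 1000q^3 + 400q^2 + 74q + 5)

The residues treated are {0, 1, 4, 3}, so the missing case is m ≡ 2 (mod 5); write m = 5q+2.
Then (5q+2)^5 - 6(5q+2) + 5 = 3125q^5 + 6250q^4 + 5000q^3 + 2000q^2 + 370q + 25 = 5(625q^5 + 1250q^4 + 1000q^3 + 400q^2 + 74q + 5).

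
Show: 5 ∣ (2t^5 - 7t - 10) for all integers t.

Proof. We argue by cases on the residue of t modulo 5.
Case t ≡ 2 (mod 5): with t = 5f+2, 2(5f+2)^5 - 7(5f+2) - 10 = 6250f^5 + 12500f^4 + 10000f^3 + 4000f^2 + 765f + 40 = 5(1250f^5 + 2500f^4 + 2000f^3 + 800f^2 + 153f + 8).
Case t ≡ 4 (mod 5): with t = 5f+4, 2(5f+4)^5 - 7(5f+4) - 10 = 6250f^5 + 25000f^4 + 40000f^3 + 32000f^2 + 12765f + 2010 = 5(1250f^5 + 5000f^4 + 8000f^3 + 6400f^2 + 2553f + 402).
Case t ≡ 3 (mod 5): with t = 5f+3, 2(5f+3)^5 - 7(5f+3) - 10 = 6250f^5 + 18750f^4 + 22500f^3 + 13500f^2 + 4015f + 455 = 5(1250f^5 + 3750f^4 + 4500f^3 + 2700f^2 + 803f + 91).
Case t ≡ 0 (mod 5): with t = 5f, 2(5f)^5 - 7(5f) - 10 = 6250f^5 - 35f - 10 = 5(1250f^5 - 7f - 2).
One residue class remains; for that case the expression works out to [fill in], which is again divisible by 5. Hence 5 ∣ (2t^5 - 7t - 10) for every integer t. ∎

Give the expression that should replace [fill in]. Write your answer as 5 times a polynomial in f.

The residues treated are {2, 4, 3, 0}, so the missing case is t ≡ 1 (mod 5); write t = 5f+1.
Then 2(5f+1)^5 - 7(5f+1) - 10 = 6250f^5 + 6250f^4 + 2500f^3 + 500f^2 + 15f - 15 = 5(1250f^5 + 1250f^4 + 500f^3 + 100f^2 + 3f - 3).

5(1250f^5 + 1250f^4 + 500f^3 + 100f^2 + 3f - 3)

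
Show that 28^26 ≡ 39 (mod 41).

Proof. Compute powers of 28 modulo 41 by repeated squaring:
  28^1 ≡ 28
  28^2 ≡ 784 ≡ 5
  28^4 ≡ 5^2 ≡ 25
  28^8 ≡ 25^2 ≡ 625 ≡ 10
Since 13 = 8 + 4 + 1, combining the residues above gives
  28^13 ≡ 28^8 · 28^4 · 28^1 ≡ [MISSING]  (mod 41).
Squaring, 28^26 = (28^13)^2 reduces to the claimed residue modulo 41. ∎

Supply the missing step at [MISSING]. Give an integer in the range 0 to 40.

28^8 · 28^4 · 28^1 ≡ 10 · 25 · 28 = 7000.
7000 mod 41 = 30, so 28^13 ≡ 30 (mod 41).

30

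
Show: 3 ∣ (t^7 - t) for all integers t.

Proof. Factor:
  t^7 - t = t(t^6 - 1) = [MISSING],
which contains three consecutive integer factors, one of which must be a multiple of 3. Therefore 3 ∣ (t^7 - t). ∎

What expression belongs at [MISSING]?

(t - 1)t(t + 1)(t^4 + t^2 + 1)

t^6 - 1 = (t^2 - 1)(t^4 + t^2 + 1), and t^2 - 1 = (t-1)(t+1).
So t(t^6 - 1) = (t - 1)t(t + 1)(t^4 + t^2 + 1).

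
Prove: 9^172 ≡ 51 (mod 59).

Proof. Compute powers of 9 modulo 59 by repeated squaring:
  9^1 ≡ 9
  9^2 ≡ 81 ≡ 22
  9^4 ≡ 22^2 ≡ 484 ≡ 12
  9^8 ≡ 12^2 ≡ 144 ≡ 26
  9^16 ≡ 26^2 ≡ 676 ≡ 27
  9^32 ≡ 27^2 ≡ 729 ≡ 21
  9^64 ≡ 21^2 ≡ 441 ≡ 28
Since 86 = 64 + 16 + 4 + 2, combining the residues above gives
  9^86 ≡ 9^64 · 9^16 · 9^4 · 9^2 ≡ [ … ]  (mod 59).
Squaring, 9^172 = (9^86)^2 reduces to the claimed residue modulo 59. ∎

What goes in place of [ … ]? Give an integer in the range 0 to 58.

9^64 · 9^16 · 9^4 · 9^2 ≡ 28 · 27 · 12 · 22 = 199584.
199584 mod 59 = 46, so 9^86 ≡ 46 (mod 59).

46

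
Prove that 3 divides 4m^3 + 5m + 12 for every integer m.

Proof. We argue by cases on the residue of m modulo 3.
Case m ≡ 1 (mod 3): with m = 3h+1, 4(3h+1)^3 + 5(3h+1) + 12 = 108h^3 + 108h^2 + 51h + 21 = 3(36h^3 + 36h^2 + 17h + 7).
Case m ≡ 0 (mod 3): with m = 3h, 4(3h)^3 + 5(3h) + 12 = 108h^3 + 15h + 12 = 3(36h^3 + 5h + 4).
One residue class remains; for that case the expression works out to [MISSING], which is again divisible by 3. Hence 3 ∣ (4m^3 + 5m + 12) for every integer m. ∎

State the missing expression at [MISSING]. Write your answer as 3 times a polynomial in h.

3(36h^3 + 72h^2 + 53h + 18)

Only m ≡ 2 (mod 3) is unaccounted for. Put m = 3h+2:
4(3h+2)^3 + 5(3h+2) + 12 expands to 108h^3 + 216h^2 + 159h + 54,
and factoring out 3 leaves 3(36h^3 + 72h^2 + 53h + 18).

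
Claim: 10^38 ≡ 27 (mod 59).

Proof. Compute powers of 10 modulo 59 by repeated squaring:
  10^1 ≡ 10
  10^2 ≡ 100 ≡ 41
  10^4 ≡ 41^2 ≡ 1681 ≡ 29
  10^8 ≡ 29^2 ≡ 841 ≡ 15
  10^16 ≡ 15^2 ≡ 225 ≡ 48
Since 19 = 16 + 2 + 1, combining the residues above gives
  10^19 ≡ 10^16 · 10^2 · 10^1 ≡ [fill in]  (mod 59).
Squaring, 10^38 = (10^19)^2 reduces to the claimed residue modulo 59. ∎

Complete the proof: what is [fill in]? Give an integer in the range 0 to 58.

33

10^16 · 10^2 · 10^1 ≡ 48 · 41 · 10 = 19680.
19680 mod 59 = 33, so 10^19 ≡ 33 (mod 59).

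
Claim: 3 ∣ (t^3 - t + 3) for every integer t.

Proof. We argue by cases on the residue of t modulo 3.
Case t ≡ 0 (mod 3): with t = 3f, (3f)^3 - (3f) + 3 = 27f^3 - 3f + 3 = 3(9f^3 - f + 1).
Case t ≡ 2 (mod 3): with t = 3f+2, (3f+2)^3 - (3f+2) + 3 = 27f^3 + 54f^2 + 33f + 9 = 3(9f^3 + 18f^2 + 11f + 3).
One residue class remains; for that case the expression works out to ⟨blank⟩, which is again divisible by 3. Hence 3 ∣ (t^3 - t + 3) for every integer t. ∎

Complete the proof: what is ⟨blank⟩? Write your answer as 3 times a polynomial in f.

3(9f^3 + 9f^2 + 2f + 1)

The residues treated are {0, 2}, so the missing case is t ≡ 1 (mod 3); write t = 3f+1.
Then (3f+1)^3 - (3f+1) + 3 = 27f^3 + 27f^2 + 6f + 3 = 3(9f^3 + 9f^2 + 2f + 1).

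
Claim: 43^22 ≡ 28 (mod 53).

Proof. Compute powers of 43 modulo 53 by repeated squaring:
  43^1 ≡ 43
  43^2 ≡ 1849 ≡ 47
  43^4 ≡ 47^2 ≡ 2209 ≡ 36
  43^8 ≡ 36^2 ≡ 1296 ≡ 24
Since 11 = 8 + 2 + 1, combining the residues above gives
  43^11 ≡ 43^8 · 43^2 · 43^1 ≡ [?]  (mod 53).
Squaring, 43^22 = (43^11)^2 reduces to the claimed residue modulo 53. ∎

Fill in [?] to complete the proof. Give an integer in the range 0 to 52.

9

Multiply the listed residues: 24 · 47 · 43 = 1128 → 48504.
Reducing modulo 53: 48504 = 915·53 + 9, so 43^11 ≡ 9.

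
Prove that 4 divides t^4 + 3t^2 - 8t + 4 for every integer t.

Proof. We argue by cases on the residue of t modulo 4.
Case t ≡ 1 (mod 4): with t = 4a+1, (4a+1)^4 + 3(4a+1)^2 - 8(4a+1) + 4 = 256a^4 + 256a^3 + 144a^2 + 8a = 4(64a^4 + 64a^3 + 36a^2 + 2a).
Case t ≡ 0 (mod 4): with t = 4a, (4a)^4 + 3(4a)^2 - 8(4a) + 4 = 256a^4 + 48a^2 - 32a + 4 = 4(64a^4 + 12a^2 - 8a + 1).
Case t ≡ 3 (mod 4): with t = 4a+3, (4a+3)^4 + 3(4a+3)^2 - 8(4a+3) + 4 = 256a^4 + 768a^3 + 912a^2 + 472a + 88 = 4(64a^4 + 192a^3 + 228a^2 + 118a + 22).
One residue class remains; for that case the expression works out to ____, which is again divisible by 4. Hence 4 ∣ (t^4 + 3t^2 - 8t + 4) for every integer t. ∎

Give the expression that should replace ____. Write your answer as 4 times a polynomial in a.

The residues treated are {1, 0, 3}, so the missing case is t ≡ 2 (mod 4); write t = 4a+2.
Then (4a+2)^4 + 3(4a+2)^2 - 8(4a+2) + 4 = 256a^4 + 512a^3 + 432a^2 + 144a + 16 = 4(64a^4 + 128a^3 + 108a^2 + 36a + 4).

4(64a^4 + 128a^3 + 108a^2 + 36a + 4)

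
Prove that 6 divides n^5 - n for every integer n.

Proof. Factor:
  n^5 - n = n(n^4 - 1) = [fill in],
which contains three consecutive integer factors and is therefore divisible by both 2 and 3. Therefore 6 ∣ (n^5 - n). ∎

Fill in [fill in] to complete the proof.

(n - 1)n(n + 1)(n^2 + 1)

n^4 - 1 = (n^2 - 1)(n^2 + 1), and n^2 - 1 = (n-1)(n+1).
So n(n^4 - 1) = (n - 1)n(n + 1)(n^2 + 1).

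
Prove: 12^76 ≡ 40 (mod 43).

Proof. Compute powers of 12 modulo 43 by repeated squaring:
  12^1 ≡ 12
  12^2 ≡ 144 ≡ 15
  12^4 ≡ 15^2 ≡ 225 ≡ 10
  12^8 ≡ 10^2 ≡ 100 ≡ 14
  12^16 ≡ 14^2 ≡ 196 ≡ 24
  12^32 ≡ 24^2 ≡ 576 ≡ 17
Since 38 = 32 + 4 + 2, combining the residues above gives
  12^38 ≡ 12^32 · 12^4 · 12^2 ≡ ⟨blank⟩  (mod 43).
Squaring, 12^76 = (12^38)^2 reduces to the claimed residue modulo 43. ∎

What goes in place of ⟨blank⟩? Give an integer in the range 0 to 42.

13

12^32 · 12^4 · 12^2 ≡ 17 · 10 · 15 = 2550.
2550 mod 43 = 13, so 12^38 ≡ 13 (mod 43).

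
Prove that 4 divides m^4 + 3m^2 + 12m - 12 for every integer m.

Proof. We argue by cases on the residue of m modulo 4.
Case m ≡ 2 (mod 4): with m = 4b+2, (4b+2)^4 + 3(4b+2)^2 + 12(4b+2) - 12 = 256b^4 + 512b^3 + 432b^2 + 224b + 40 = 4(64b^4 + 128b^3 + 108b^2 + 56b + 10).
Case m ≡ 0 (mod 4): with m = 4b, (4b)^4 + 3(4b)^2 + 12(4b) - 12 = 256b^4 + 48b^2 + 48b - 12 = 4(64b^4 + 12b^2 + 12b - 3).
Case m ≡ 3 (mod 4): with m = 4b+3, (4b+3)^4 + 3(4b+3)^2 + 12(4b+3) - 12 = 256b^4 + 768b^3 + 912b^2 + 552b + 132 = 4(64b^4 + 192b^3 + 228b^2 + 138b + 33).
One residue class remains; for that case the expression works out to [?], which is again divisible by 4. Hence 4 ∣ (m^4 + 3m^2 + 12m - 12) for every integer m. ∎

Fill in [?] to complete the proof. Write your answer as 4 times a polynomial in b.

4(64b^4 + 64b^3 + 36b^2 + 22b + 1)

The residues treated are {2, 0, 3}, so the missing case is m ≡ 1 (mod 4); write m = 4b+1.
Then (4b+1)^4 + 3(4b+1)^2 + 12(4b+1) - 12 = 256b^4 + 256b^3 + 144b^2 + 88b + 4 = 4(64b^4 + 64b^3 + 36b^2 + 22b + 1).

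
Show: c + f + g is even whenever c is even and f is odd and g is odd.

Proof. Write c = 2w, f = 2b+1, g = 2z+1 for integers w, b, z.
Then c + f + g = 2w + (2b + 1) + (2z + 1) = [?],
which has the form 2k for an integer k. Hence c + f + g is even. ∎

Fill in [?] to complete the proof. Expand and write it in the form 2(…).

Expanding: 2w + (2b + 1) + (2z + 1) = 2b + 2w + 2z + 2.
Every term is even; pulling out the factor of 2 gives 2(b + w + z + 1).

2(b + w + z + 1)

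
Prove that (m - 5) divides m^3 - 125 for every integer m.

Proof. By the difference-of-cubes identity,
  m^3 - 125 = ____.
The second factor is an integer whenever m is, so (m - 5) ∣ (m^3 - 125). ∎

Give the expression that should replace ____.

(m - 5)(m^2 + 5m + 25)

Polynomial division of m^3 - 125 by m - 5 leaves remainder 0 and quotient m^2 + 5m + 25.
Hence m^3 - 125 = (m - 5)(m^2 + 5m + 25).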